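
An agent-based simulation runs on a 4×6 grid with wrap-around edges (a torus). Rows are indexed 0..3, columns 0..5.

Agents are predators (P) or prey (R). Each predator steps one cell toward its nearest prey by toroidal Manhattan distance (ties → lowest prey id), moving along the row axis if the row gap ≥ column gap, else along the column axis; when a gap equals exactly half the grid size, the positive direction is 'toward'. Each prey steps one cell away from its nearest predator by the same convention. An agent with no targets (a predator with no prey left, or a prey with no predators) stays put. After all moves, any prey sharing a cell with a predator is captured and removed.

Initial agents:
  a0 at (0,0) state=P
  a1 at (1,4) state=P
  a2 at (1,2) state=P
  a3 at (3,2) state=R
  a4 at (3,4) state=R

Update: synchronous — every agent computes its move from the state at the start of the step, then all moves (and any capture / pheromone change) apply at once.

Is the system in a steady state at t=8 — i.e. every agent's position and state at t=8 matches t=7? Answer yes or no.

yes

t=1: a0@(0,1):P a1@(2,4):P a2@(2,2):P
t=2: (unchanged — steady state)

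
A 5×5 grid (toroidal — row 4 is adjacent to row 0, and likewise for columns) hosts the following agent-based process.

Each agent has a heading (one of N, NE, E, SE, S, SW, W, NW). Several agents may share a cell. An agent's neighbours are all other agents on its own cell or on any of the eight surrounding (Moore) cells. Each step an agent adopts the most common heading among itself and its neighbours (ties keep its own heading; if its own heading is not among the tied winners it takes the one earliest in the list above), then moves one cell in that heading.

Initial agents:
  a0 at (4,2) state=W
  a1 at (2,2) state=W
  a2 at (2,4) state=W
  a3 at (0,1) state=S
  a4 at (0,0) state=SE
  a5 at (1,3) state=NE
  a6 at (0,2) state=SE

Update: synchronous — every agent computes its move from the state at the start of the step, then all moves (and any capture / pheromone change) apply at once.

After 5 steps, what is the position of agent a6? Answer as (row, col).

t=1: a0@(4,1):W a1@(2,1):W a2@(2,3):W a3@(1,2):SE a4@(1,1):SE a5@(1,2):W a6@(1,3):SE
t=2: a0@(4,0):W a1@(2,0):W a2@(2,2):W a3@(2,3):SE a4@(2,2):SE a5@(1,1):W a6@(2,4):SE
t=3: a0@(4,4):W a1@(2,4):W a2@(2,1):W a3@(3,4):SE a4@(3,3):SE a5@(1,0):W a6@(3,0):SE
t=4: a0@(0,0):SE a1@(3,0):SE a2@(2,0):W a3@(4,0):SE a4@(4,4):SE a5@(1,4):W a6@(3,4):W
t=5: a0@(1,1):SE a1@(4,1):SE a2@(2,4):W a3@(0,1):SE a4@(0,0):SE a5@(1,3):W a6@(4,0):SE

(4, 0)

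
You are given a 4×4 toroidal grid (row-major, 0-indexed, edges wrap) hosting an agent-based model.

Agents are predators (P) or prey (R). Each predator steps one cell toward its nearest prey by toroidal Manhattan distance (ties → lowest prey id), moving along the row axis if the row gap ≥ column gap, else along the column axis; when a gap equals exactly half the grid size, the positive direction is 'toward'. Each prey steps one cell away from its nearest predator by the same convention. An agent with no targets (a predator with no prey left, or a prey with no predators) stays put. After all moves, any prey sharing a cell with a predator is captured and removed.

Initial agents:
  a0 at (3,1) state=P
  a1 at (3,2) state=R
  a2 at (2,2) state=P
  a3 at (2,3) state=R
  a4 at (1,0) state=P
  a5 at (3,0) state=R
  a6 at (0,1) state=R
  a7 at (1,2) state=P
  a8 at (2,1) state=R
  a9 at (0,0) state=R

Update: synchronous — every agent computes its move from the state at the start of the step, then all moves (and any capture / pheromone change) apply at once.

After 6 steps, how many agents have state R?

4

t=1: a0@(3,2):P a1@(3,3):R a2@(3,2):P a3@(2,0):R a4@(0,0):P a5@(3,3):R a6@(1,1):R a7@(2,2):P a8@(1,1):R a9@(3,0):R
t=2: a0@(3,3):P a2@(3,3):P a3@(1,0):R a4@(3,0):P a6@(2,1):R a7@(3,2):P a8@(2,1):R a9@(2,0):R
t=3: a0@(2,3):P a2@(2,3):P a3@(0,0):R a4@(2,0):P a6@(1,1):R a7@(2,2):P a8@(1,1):R a9@(1,0):R
t=4: a0@(1,3):P a2@(1,3):P a3@(3,0):R a4@(1,0):P a6@(0,1):R a7@(1,2):P a8@(0,1):R a9@(0,0):R
t=5: a0@(0,3):P a2@(0,3):P a3@(2,0):R a4@(0,0):P a6@(3,1):R a7@(0,2):P a8@(3,1):R a9@(3,0):R
t=6: a0@(3,3):P a2@(3,3):P a3@(1,0):R a4@(3,0):P a6@(2,1):R a7@(3,2):P a8@(2,1):R a9@(2,0):R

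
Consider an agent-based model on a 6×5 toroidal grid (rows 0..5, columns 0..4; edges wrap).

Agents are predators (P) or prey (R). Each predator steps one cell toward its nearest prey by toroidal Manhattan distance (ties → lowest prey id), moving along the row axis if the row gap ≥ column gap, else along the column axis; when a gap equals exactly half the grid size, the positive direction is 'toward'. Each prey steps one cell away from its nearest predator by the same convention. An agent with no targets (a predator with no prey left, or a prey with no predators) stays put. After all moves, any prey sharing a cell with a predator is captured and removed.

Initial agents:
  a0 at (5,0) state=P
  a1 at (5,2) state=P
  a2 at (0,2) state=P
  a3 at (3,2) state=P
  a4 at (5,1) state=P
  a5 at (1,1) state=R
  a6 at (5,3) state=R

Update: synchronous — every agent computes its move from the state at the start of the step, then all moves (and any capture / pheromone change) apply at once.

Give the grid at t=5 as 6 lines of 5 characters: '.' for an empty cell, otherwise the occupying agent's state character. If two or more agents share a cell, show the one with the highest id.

.....
.....
.....
P..PP
....R
.....

t=1: a0@(5,4):P a1@(5,3):P a2@(1,2):P a3@(2,2):P a4@(0,1):P a5@(2,1):R
t=2: a0@(0,4):P a1@(0,3):P a2@(2,2):P a3@(2,1):P a4@(1,1):P a5@(2,0):R
t=3: a0@(1,4):P a1@(1,3):P a2@(2,1):P a3@(2,0):P a4@(2,1):P a5@(2,4):R
t=4: a0@(2,4):P a1@(2,3):P a2@(2,0):P a3@(2,4):P a4@(2,0):P a5@(3,4):R
t=5: a0@(3,4):P a1@(3,3):P a2@(3,0):P a3@(3,4):P a4@(3,0):P a5@(4,4):R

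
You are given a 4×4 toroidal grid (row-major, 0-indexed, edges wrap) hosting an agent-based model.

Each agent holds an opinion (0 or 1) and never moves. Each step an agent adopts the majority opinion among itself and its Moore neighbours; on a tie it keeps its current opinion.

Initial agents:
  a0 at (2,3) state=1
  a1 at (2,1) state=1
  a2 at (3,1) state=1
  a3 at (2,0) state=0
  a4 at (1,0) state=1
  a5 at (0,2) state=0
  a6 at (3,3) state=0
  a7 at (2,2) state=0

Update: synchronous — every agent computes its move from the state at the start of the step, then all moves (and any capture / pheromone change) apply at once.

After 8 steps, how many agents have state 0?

0

t=1: a0@(2,3):0 a1@(2,1):1 a2@(3,1):0 a3@(2,0):1 a4@(1,0):1 a5@(0,2):0 a6@(3,3):0 a7@(2,2):1
t=2: a0@(2,3):1 a1@(2,1):1 a2@(3,1):1 a3@(2,0):1 a4@(1,0):1 a5@(0,2):0 a6@(3,3):0 a7@(2,2):0
t=3: a0@(2,3):1 a1@(2,1):1 a2@(3,1):1 a3@(2,0):1 a4@(1,0):1 a5@(0,2):0 a6@(3,3):0 a7@(2,2):1
t=4: a0@(2,3):1 a1@(2,1):1 a2@(3,1):1 a3@(2,0):1 a4@(1,0):1 a5@(0,2):0 a6@(3,3):1 a7@(2,2):1
t=5: a0@(2,3):1 a1@(2,1):1 a2@(3,1):1 a3@(2,0):1 a4@(1,0):1 a5@(0,2):1 a6@(3,3):1 a7@(2,2):1
t=6: (unchanged — steady state)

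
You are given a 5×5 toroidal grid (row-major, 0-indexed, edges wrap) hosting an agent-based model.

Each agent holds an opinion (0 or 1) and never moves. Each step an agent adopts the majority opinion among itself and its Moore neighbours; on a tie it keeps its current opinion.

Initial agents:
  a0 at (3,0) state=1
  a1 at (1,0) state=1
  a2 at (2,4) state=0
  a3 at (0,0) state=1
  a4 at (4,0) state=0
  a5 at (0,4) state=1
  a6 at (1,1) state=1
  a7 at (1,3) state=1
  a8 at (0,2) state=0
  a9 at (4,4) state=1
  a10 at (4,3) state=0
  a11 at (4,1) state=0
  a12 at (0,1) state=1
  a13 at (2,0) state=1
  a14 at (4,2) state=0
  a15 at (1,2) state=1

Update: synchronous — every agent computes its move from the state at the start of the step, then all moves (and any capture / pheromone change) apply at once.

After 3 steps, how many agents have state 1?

14

t=1: a0@(3,0):1 a1@(1,0):1 a2@(2,4):1 a3@(0,0):1 a4@(4,0):1 a5@(0,4):1 a6@(1,1):1 a7@(1,3):1 a8@(0,2):0 a9@(4,4):1 a10@(4,3):0 a11@(4,1):0 a12@(0,1):1 a13@(2,0):1 a14@(4,2):0 a15@(1,2):1
t=2: a0@(3,0):1 a1@(1,0):1 a2@(2,4):1 a3@(0,0):1 a4@(4,0):1 a5@(0,4):1 a6@(1,1):1 a7@(1,3):1 a8@(0,2):0 a9@(4,4):1 a10@(4,3):0 a11@(4,1):1 a12@(0,1):1 a13@(2,0):1 a14@(4,2):0 a15@(1,2):1
t=3: a0@(3,0):1 a1@(1,0):1 a2@(2,4):1 a3@(0,0):1 a4@(4,0):1 a5@(0,4):1 a6@(1,1):1 a7@(1,3):1 a8@(0,2):1 a9@(4,4):1 a10@(4,3):0 a11@(4,1):1 a12@(0,1):1 a13@(2,0):1 a14@(4,2):0 a15@(1,2):1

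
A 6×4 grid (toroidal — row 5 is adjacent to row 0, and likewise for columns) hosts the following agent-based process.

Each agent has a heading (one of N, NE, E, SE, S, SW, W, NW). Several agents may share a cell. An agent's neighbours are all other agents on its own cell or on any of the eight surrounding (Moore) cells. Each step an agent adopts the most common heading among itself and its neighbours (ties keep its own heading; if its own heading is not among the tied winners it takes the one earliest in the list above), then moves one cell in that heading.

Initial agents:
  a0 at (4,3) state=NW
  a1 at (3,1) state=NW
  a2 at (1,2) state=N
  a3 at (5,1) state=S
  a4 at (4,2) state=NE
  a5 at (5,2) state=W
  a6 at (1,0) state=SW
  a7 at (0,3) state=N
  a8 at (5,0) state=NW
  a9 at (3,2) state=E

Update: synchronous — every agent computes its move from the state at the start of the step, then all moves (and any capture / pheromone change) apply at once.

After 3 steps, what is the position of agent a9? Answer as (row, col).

(0, 3)

t=1: a0@(3,2):NW a1@(2,0):NW a2@(0,2):N a3@(0,1):S a4@(3,1):NW a5@(5,1):W a6@(2,3):SW a7@(5,3):N a8@(4,3):NW a9@(2,1):NW
t=2: a0@(2,1):NW a1@(1,3):NW a2@(5,2):N a3@(1,1):S a4@(2,0):NW a5@(5,0):W a6@(1,2):NW a7@(4,3):N a8@(3,2):NW a9@(1,0):NW
t=3: a0@(1,0):NW a1@(0,2):NW a2@(4,2):N a3@(0,0):NW a4@(1,3):NW a5@(5,3):W a6@(0,1):NW a7@(3,3):N a8@(2,1):NW a9@(0,3):NW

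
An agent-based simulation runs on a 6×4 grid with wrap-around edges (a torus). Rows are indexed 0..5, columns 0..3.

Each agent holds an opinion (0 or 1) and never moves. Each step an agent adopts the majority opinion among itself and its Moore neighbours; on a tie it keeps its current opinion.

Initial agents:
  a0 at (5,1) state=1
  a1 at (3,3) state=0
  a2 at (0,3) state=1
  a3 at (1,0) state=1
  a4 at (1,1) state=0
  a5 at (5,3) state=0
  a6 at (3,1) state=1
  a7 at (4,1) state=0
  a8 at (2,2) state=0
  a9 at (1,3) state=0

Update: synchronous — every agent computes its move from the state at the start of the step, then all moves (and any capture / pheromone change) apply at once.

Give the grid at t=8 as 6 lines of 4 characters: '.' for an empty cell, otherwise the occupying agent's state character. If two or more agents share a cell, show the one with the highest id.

...1
10.0
..0.
.0.0
.1..
.1.0

t=1: a0@(5,1):1 a1@(3,3):0 a2@(0,3):1 a3@(1,0):1 a4@(1,1):0 a5@(5,3):0 a6@(3,1):0 a7@(4,1):1 a8@(2,2):0 a9@(1,3):0
t=2: (unchanged — steady state)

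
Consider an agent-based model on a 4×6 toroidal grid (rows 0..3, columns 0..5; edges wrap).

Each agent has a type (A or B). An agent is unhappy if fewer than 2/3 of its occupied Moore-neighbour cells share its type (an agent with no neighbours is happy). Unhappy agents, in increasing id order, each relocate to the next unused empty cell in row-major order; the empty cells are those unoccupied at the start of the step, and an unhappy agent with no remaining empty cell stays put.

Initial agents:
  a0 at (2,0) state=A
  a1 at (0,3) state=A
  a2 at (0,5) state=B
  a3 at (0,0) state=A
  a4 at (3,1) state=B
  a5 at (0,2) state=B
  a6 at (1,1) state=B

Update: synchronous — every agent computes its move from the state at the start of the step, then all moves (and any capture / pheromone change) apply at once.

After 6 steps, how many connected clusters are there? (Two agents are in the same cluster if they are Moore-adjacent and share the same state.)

3

t=1: a0@(0,1):A a1@(0,4):A a2@(1,0):B a3@(1,2):A a4@(1,3):B a5@(0,2):B a6@(1,4):B
t=2: a0@(0,0):A a1@(0,3):A a2@(0,5):B a3@(1,1):A a4@(1,5):B a5@(2,0):B a6@(2,1):B
t=3: a0@(0,1):A a1@(0,3):A a2@(0,2):B a3@(0,4):A a4@(1,5):B a5@(2,0):B a6@(1,0):B
t=4: a0@(0,0):A a1@(0,5):A a2@(1,1):B a3@(1,2):A a4@(1,5):B a5@(2,0):B a6@(1,0):B
t=5: a0@(0,1):A a1@(0,2):A a2@(0,3):B a3@(0,4):A a4@(1,3):B a5@(2,0):B a6@(1,4):B
t=6: a0@(0,1):A a1@(0,0):A a2@(0,5):B a3@(1,0):A a4@(1,1):B a5@(2,0):B a6@(1,4):B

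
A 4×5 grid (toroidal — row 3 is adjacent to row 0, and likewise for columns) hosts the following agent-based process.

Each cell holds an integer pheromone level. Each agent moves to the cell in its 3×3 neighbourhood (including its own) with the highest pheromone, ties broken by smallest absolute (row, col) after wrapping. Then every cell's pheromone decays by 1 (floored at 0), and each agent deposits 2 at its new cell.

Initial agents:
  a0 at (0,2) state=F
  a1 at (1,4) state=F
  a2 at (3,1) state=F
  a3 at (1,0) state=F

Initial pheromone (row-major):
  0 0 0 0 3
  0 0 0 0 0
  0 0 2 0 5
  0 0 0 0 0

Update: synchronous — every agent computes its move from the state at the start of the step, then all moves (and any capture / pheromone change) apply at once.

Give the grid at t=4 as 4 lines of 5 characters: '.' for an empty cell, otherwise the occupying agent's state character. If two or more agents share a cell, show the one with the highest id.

.F...
.....
..F.F
.....

t=1: a0@(0,1) a1@(2,4) a2@(2,2) a3@(2,4) | pheromone: 0 2 0 0 2 / 0 0 0 0 0 / 0 0 3 0 8 / 0 0 0 0 0
t=2: a0@(0,1) a1@(2,4) a2@(2,2) a3@(2,4) | pheromone: 0 3 0 0 1 / 0 0 0 0 0 / 0 0 4 0 11 / 0 0 0 0 0
t=3: a0@(0,1) a1@(2,4) a2@(2,2) a3@(2,4) | pheromone: 0 4 0 0 0 / 0 0 0 0 0 / 0 0 5 0 14 / 0 0 0 0 0
t=4: a0@(0,1) a1@(2,4) a2@(2,2) a3@(2,4) | pheromone: 0 5 0 0 0 / 0 0 0 0 0 / 0 0 6 0 17 / 0 0 0 0 0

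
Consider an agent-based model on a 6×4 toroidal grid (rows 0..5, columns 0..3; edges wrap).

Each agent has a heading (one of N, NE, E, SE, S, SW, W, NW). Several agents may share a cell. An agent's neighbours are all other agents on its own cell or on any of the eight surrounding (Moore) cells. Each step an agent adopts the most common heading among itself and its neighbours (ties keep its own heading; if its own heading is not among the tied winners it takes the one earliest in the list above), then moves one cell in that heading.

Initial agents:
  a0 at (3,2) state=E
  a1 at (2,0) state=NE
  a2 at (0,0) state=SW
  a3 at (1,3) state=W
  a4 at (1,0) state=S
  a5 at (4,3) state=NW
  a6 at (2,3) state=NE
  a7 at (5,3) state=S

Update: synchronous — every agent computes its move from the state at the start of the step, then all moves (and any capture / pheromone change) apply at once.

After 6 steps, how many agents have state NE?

t=1: a0@(3,3):E a1@(1,1):NE a2@(1,0):S a3@(0,0):NE a4@(0,1):NE a5@(3,2):NW a6@(1,0):NE a7@(0,3):S
t=2: a0@(3,0):E a1@(0,2):NE a2@(0,1):NE a3@(5,1):NE a4@(5,2):NE a5@(2,1):NW a6@(0,1):NE a7@(1,3):S
t=3: a0@(3,1):E a1@(5,3):NE a2@(5,2):NE a3@(4,2):NE a4@(4,3):NE a5@(1,0):NW a6@(5,2):NE a7@(2,3):S
t=4: a0@(3,2):E a1@(4,0):NE a2@(4,3):NE a3@(3,3):NE a4@(3,0):NE a5@(0,3):NW a6@(4,3):NE a7@(3,3):S
t=5: a0@(2,3):NE a1@(3,1):NE a2@(3,0):NE a3@(2,0):NE a4@(2,1):NE a5@(5,2):NW a6@(3,0):NE a7@(2,0):NE
t=6: a0@(1,0):NE a1@(2,2):NE a2@(2,1):NE a3@(1,1):NE a4@(1,2):NE a5@(4,1):NW a6@(2,1):NE a7@(1,1):NE

7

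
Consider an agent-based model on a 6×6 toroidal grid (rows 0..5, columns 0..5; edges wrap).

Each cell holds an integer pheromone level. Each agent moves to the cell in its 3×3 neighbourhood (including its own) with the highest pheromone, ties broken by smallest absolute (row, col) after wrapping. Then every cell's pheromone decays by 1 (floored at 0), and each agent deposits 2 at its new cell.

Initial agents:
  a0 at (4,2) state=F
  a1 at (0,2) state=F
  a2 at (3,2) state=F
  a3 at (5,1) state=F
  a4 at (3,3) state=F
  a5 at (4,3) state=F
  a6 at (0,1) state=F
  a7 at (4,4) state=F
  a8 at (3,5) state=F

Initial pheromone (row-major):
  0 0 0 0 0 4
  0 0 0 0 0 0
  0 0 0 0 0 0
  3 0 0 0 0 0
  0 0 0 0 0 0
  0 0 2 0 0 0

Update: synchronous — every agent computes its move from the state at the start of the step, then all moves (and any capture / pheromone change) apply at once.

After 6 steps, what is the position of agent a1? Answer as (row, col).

(5, 2)

t=1: a0@(5,2) a1@(5,2) a2@(2,1) a3@(5,2) a4@(2,2) a5@(5,2) a6@(5,2) a7@(3,3) a8@(3,0) | pheromone: 0 0 0 0 0 3 / 0 0 0 0 0 0 / 0 2 2 0 0 0 / 4 0 0 2 0 0 / 0 0 0 0 0 0 / 0 0 11 0 0 0
t=2: a0@(5,2) a1@(5,2) a2@(3,0) a3@(5,2) a4@(2,1) a5@(5,2) a6@(5,2) a7@(2,2) a8@(3,0) | pheromone: 0 0 0 0 0 2 / 0 0 0 0 0 0 / 0 3 3 0 0 0 / 7 0 0 1 0 0 / 0 0 0 0 0 0 / 0 0 20 0 0 0
t=3: a0@(5,2) a1@(5,2) a2@(3,0) a3@(5,2) a4@(3,0) a5@(5,2) a6@(5,2) a7@(2,1) a8@(3,0) | pheromone: 0 0 0 0 0 1 / 0 0 0 0 0 0 / 0 4 2 0 0 0 / 12 0 0 0 0 0 / 0 0 0 0 0 0 / 0 0 29 0 0 0
t=4: a0@(5,2) a1@(5,2) a2@(3,0) a3@(5,2) a4@(3,0) a5@(5,2) a6@(5,2) a7@(3,0) a8@(3,0) | pheromone: 0 0 0 0 0 0 / 0 0 0 0 0 0 / 0 3 1 0 0 0 / 19 0 0 0 0 0 / 0 0 0 0 0 0 / 0 0 38 0 0 0
t=5: a0@(5,2) a1@(5,2) a2@(3,0) a3@(5,2) a4@(3,0) a5@(5,2) a6@(5,2) a7@(3,0) a8@(3,0) | pheromone: 0 0 0 0 0 0 / 0 0 0 0 0 0 / 0 2 0 0 0 0 / 26 0 0 0 0 0 / 0 0 0 0 0 0 / 0 0 47 0 0 0
t=6: a0@(5,2) a1@(5,2) a2@(3,0) a3@(5,2) a4@(3,0) a5@(5,2) a6@(5,2) a7@(3,0) a8@(3,0) | pheromone: 0 0 0 0 0 0 / 0 0 0 0 0 0 / 0 1 0 0 0 0 / 33 0 0 0 0 0 / 0 0 0 0 0 0 / 0 0 56 0 0 0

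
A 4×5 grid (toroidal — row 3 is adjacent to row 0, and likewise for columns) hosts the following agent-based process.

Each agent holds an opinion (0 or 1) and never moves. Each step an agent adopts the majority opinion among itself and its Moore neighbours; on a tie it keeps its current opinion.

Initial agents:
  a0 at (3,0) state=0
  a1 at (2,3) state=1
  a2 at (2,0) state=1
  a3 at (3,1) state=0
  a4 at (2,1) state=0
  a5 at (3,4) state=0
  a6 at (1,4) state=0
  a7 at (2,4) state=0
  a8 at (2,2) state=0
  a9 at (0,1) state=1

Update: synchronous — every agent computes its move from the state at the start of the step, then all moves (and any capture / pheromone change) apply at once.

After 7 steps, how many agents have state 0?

10

t=1: a0@(3,0):0 a1@(2,3):0 a2@(2,0):0 a3@(3,1):0 a4@(2,1):0 a5@(3,4):0 a6@(1,4):0 a7@(2,4):0 a8@(2,2):0 a9@(0,1):0
t=2: (unchanged — steady state)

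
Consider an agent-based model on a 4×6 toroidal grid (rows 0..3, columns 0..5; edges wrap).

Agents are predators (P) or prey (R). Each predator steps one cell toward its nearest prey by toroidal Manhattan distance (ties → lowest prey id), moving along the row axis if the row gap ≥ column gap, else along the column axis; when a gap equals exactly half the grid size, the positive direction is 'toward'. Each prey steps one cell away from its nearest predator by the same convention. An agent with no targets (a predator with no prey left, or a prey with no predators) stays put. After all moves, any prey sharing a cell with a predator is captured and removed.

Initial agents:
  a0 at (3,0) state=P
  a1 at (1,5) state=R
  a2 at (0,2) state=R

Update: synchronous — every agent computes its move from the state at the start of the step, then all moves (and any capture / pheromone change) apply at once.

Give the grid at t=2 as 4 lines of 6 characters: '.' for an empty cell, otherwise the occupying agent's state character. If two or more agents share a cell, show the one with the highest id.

t=1: a0@(0,0):P a1@(0,5):R a2@(0,3):R
t=2: a0@(0,5):P a1@(0,4):R a2@(0,2):R

..R.RP
......
......
......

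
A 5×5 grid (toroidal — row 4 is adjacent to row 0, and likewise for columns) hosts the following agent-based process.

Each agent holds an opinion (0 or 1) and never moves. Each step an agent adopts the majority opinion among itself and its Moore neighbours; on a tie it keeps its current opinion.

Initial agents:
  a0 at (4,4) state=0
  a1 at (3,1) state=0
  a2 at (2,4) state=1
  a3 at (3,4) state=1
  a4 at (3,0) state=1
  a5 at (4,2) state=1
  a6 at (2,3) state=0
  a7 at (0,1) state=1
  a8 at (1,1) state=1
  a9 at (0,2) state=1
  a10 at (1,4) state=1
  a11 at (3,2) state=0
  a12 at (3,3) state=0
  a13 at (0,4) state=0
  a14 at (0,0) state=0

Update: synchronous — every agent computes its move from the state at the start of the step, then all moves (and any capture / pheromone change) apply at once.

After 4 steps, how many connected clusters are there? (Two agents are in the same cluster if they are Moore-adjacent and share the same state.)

t=1: a0@(4,4):0 a1@(3,1):0 a2@(2,4):1 a3@(3,4):1 a4@(3,0):1 a5@(4,2):1 a6@(2,3):0 a7@(0,1):1 a8@(1,1):1 a9@(0,2):1 a10@(1,4):0 a11@(3,2):0 a12@(3,3):0 a13@(0,4):0 a14@(0,0):0
t=2: (unchanged — steady state)

3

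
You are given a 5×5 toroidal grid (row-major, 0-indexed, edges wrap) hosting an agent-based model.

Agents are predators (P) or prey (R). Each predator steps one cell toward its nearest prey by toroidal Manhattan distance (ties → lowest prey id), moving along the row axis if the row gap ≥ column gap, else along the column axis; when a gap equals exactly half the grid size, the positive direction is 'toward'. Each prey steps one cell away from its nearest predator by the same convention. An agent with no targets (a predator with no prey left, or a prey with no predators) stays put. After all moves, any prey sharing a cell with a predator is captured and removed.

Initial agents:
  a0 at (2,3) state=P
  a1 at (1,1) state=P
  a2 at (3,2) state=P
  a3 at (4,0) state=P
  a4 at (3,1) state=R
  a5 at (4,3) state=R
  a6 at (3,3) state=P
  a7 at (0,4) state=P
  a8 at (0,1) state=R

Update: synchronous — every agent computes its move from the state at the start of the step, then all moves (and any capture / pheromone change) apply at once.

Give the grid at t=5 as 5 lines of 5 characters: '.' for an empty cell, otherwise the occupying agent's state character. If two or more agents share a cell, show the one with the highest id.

t=1: a0@(3,3):P a1@(0,1):P a2@(3,1):P a3@(3,0):P a5@(0,3):R a6@(4,3):P a7@(4,4):P a8@(4,1):R
t=2: a0@(4,3):P a1@(4,1):P a2@(4,1):P a3@(4,0):P a5@(1,3):R a6@(0,3):P a7@(0,4):P a8@(3,1):R
t=3: a0@(0,3):P a1@(3,1):P a2@(3,1):P a3@(3,0):P a5@(2,3):R a6@(1,3):P a7@(1,4):P a8@(2,1):R
t=4: a0@(1,3):P a1@(2,1):P a2@(2,1):P a3@(2,0):P a5@(3,3):R a6@(2,3):P a7@(2,4):P a8@(1,1):R
t=5: a0@(2,3):P a1@(1,1):P a2@(1,1):P a3@(1,0):P a5@(4,3):R a6@(3,3):P a7@(3,4):P a8@(0,1):R

.R...
PP...
...P.
...PP
...R.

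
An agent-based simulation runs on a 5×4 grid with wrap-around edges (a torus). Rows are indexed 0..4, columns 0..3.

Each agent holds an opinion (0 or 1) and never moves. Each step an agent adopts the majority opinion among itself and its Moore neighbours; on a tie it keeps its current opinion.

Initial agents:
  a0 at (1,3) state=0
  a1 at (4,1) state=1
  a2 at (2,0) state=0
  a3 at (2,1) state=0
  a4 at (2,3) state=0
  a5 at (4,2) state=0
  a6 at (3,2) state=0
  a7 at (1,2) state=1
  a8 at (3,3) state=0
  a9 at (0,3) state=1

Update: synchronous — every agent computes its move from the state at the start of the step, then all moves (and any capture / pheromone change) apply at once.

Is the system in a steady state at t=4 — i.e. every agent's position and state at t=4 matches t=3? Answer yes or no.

yes

t=1: a0@(1,3):0 a1@(4,1):0 a2@(2,0):0 a3@(2,1):0 a4@(2,3):0 a5@(4,2):0 a6@(3,2):0 a7@(1,2):0 a8@(3,3):0 a9@(0,3):1
t=2: a0@(1,3):0 a1@(4,1):0 a2@(2,0):0 a3@(2,1):0 a4@(2,3):0 a5@(4,2):0 a6@(3,2):0 a7@(1,2):0 a8@(3,3):0 a9@(0,3):0
t=3: (unchanged — steady state)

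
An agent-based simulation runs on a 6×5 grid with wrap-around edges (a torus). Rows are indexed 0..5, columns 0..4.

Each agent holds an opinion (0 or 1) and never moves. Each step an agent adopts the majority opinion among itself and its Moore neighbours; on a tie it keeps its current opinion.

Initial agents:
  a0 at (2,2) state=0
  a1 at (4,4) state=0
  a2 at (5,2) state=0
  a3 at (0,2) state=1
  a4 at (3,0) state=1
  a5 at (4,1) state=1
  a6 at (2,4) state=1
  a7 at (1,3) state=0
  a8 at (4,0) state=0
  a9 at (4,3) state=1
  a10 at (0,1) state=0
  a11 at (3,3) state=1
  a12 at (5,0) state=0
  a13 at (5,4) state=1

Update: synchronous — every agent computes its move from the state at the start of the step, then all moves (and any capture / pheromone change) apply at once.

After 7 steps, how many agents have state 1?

5

t=1: a0@(2,2):0 a1@(4,4):1 a2@(5,2):1 a3@(0,2):0 a4@(3,0):1 a5@(4,1):0 a6@(2,4):1 a7@(1,3):0 a8@(4,0):0 a9@(4,3):1 a10@(0,1):0 a11@(3,3):1 a12@(5,0):0 a13@(5,4):0
t=2: a0@(2,2):0 a1@(4,4):1 a2@(5,2):0 a3@(0,2):0 a4@(3,0):1 a5@(4,1):0 a6@(2,4):1 a7@(1,3):0 a8@(4,0):0 a9@(4,3):1 a10@(0,1):0 a11@(3,3):1 a12@(5,0):0 a13@(5,4):0
t=3: (unchanged — steady state)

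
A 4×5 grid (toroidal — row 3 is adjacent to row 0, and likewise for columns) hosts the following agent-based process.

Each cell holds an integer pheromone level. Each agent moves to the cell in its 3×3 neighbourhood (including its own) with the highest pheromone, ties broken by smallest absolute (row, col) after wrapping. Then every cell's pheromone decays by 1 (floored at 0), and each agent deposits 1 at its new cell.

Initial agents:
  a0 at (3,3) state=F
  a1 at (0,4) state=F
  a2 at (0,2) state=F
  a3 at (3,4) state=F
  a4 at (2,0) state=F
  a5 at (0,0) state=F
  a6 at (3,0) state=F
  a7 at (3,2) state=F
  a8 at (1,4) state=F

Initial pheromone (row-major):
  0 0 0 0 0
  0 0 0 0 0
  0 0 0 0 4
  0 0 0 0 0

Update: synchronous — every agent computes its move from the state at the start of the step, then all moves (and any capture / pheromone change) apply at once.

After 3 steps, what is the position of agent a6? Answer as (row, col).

(2, 4)

t=1: a0@(2,4) a1@(0,0) a2@(0,1) a3@(2,4) a4@(2,4) a5@(0,0) a6@(2,4) a7@(0,1) a8@(2,4) | pheromone: 2 2 0 0 0 / 0 0 0 0 0 / 0 0 0 0 8 / 0 0 0 0 0
t=2: a0@(2,4) a1@(0,0) a2@(0,0) a3@(2,4) a4@(2,4) a5@(0,0) a6@(2,4) a7@(0,0) a8@(2,4) | pheromone: 5 1 0 0 0 / 0 0 0 0 0 / 0 0 0 0 12 / 0 0 0 0 0
t=3: a0@(2,4) a1@(0,0) a2@(0,0) a3@(2,4) a4@(2,4) a5@(0,0) a6@(2,4) a7@(0,0) a8@(2,4) | pheromone: 8 0 0 0 0 / 0 0 0 0 0 / 0 0 0 0 16 / 0 0 0 0 0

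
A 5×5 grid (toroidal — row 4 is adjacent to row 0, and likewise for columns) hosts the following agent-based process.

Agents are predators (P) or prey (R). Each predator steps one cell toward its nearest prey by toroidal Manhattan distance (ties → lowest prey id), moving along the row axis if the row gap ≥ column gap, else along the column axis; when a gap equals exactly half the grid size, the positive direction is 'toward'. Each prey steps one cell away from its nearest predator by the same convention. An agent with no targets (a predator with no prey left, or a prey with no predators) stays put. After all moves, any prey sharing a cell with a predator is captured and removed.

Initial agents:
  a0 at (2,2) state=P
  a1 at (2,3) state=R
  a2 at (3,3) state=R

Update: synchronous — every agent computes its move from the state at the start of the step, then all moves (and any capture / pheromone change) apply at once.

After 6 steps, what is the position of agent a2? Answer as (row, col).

t=1: a0@(2,3):P a1@(2,4):R a2@(4,3):R
t=2: a0@(2,4):P a1@(2,0):R a2@(0,3):R
t=3: a0@(2,0):P a1@(2,1):R a2@(4,3):R
t=4: a0@(2,1):P a1@(2,2):R a2@(0,3):R
t=5: a0@(2,2):P a1@(2,3):R a2@(4,3):R
t=6: a0@(2,3):P a1@(2,4):R a2@(0,3):R

(0, 3)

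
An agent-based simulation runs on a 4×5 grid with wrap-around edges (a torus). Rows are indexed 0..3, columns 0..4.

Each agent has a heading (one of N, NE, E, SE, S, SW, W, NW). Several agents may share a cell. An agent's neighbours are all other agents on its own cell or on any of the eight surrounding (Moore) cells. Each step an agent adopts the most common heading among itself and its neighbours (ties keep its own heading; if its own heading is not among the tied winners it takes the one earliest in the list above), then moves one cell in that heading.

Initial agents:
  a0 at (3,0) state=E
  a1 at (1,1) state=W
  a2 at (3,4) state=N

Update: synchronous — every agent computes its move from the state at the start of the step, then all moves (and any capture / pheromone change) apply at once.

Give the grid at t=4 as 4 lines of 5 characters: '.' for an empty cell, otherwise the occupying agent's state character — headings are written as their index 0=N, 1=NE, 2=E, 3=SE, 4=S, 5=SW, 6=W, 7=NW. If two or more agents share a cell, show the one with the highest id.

t=1: a0@(3,1):E a1@(1,0):W a2@(2,4):N
t=2: a0@(3,2):E a1@(1,4):W a2@(1,4):N
t=3: a0@(3,3):E a1@(1,3):W a2@(0,4):N
t=4: a0@(3,4):E a1@(1,2):W a2@(3,4):N

.....
..6..
.....
....0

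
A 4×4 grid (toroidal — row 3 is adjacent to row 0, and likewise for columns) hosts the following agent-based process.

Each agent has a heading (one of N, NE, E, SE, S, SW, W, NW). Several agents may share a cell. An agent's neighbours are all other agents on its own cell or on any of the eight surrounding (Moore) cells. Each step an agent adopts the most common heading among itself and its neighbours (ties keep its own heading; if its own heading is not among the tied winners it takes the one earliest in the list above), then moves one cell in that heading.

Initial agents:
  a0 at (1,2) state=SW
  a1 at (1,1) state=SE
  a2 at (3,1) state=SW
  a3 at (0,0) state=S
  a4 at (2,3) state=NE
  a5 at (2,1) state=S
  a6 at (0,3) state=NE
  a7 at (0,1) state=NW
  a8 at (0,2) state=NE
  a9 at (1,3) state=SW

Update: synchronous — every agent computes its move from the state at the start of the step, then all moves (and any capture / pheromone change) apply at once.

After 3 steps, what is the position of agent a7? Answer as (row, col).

t=1: a0@(0,3):NE a1@(2,1):S a2@(0,1):S a3@(1,3):SW a4@(3,2):SW a5@(3,0):SW a6@(3,0):NE a7@(1,0):SW a8@(1,1):SW a9@(0,0):NE
t=2: a0@(1,2):SW a1@(3,0):SW a2@(1,0):SW a3@(2,2):SW a4@(0,2):S a5@(2,1):NE a6@(2,1):NE a7@(2,3):SW a8@(2,0):SW a9@(1,3):SW
t=3: a0@(2,1):SW a1@(0,3):SW a2@(2,3):SW a3@(3,1):SW a4@(1,1):SW a5@(3,0):SW a6@(3,0):SW a7@(3,2):SW a8@(3,3):SW a9@(2,2):SW

(3, 2)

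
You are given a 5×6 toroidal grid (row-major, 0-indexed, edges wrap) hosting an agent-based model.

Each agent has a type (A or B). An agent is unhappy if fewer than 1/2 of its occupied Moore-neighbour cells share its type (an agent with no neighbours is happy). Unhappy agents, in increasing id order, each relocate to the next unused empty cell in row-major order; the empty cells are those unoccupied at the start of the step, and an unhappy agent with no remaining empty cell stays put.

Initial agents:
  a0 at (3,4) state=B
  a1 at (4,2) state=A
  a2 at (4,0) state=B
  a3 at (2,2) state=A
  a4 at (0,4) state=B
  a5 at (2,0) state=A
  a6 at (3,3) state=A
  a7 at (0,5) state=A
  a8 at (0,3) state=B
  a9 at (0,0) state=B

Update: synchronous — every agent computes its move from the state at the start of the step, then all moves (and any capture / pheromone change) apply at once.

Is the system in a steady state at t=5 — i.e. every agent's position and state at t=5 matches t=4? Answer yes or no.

no

t=1: a0@(0,1):B a1@(4,2):A a2@(4,0):B a3@(2,2):A a4@(0,4):B a5@(2,0):A a6@(3,3):A a7@(0,2):A a8@(0,3):B a9@(0,0):B
t=2: a0@(0,1):B a1@(4,2):A a2@(4,0):B a3@(2,2):A a4@(0,4):B a5@(2,0):A a6@(3,3):A a7@(0,5):A a8@(1,0):B a9@(0,0):B
t=3: a0@(0,1):B a1@(4,2):A a2@(4,0):B a3@(2,2):A a4@(0,2):B a5@(0,3):A a6@(3,3):A a7@(1,1):A a8@(1,0):B a9@(0,0):B
t=4: a0@(0,1):B a1@(4,2):A a2@(4,0):B a3@(2,2):A a4@(0,4):B a5@(0,3):A a6@(3,3):A a7@(0,5):A a8@(1,0):B a9@(0,0):B
t=5: a0@(0,1):B a1@(4,2):A a2@(4,0):B a3@(2,2):A a4@(0,2):B a5@(0,3):A a6@(3,3):A a7@(1,1):A a8@(1,0):B a9@(0,0):B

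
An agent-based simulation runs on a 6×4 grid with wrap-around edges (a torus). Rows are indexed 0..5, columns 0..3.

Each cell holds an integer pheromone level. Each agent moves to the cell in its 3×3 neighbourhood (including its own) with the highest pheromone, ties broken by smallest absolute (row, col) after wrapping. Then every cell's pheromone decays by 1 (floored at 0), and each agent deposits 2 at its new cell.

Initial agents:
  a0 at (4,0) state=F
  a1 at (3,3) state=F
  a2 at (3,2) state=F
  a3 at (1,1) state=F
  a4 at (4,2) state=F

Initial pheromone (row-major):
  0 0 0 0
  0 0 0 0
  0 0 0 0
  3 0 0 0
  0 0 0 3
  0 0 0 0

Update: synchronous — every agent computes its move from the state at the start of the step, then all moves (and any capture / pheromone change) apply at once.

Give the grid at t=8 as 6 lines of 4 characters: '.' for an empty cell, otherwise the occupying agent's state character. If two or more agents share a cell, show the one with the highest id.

F...
....
....
F...
....
....

t=1: a0@(3,0) a1@(3,0) a2@(4,3) a3@(0,0) a4@(4,3) | pheromone: 2 0 0 0 / 0 0 0 0 / 0 0 0 0 / 6 0 0 0 / 0 0 0 6 / 0 0 0 0
t=2: a0@(3,0) a1@(3,0) a2@(3,0) a3@(0,0) a4@(3,0) | pheromone: 3 0 0 0 / 0 0 0 0 / 0 0 0 0 / 13 0 0 0 / 0 0 0 5 / 0 0 0 0
t=3: a0@(3,0) a1@(3,0) a2@(3,0) a3@(0,0) a4@(3,0) | pheromone: 4 0 0 0 / 0 0 0 0 / 0 0 0 0 / 20 0 0 0 / 0 0 0 4 / 0 0 0 0
t=4: a0@(3,0) a1@(3,0) a2@(3,0) a3@(0,0) a4@(3,0) | pheromone: 5 0 0 0 / 0 0 0 0 / 0 0 0 0 / 27 0 0 0 / 0 0 0 3 / 0 0 0 0
t=5: a0@(3,0) a1@(3,0) a2@(3,0) a3@(0,0) a4@(3,0) | pheromone: 6 0 0 0 / 0 0 0 0 / 0 0 0 0 / 34 0 0 0 / 0 0 0 2 / 0 0 0 0
t=6: a0@(3,0) a1@(3,0) a2@(3,0) a3@(0,0) a4@(3,0) | pheromone: 7 0 0 0 / 0 0 0 0 / 0 0 0 0 / 41 0 0 0 / 0 0 0 1 / 0 0 0 0
t=7: a0@(3,0) a1@(3,0) a2@(3,0) a3@(0,0) a4@(3,0) | pheromone: 8 0 0 0 / 0 0 0 0 / 0 0 0 0 / 48 0 0 0 / 0 0 0 0 / 0 0 0 0
t=8: a0@(3,0) a1@(3,0) a2@(3,0) a3@(0,0) a4@(3,0) | pheromone: 9 0 0 0 / 0 0 0 0 / 0 0 0 0 / 55 0 0 0 / 0 0 0 0 / 0 0 0 0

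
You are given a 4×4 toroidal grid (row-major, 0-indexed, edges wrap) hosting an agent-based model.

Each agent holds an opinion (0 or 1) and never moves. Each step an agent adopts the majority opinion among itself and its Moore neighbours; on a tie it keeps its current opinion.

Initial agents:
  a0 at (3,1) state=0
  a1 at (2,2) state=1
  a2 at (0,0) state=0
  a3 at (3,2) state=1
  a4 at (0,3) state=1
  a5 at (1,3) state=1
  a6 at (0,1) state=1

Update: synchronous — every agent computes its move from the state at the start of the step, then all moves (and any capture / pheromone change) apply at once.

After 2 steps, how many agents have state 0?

t=1: a0@(3,1):1 a1@(2,2):1 a2@(0,0):1 a3@(3,2):1 a4@(0,3):1 a5@(1,3):1 a6@(0,1):1
t=2: (unchanged — steady state)

0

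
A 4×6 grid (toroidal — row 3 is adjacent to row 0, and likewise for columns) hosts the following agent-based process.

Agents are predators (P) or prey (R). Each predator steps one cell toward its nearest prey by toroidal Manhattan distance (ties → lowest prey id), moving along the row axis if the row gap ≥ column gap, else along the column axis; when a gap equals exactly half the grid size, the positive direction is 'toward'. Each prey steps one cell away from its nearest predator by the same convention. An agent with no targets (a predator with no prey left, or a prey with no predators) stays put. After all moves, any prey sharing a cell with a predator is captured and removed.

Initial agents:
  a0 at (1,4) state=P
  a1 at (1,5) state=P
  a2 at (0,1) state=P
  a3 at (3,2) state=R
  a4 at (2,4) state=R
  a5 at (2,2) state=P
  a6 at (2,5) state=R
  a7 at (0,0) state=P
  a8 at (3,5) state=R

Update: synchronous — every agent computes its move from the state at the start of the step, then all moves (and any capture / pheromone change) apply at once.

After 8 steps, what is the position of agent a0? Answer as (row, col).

t=1: a0@(2,4):P a1@(2,5):P a2@(3,1):P a3@(0,2):R a4@(3,4):R a5@(3,2):P a6@(3,5):R a7@(3,0):P
t=2: a0@(3,4):P a1@(3,5):P a2@(0,1):P a3@(1,2):R a4@(0,4):R a5@(0,2):P a6@(0,5):R a7@(3,5):P
t=3: a0@(0,4):P a1@(0,5):P a2@(1,1):P a3@(2,2):R a4@(1,4):R a5@(1,2):P a6@(1,5):R a7@(0,5):P
t=4: a0@(1,4):P a1@(1,5):P a2@(2,1):P a3@(3,2):R a4@(2,4):R a5@(2,2):P a6@(2,5):R a7@(1,5):P
t=5: a0@(2,4):P a1@(2,5):P a2@(3,1):P a3@(0,2):R a4@(3,4):R a5@(3,2):P a6@(3,5):R a7@(2,5):P
t=6: a0@(3,4):P a1@(3,5):P a2@(0,1):P a3@(1,2):R a4@(0,4):R a5@(0,2):P a6@(0,5):R a7@(3,5):P
t=7: a0@(0,4):P a1@(0,5):P a2@(1,1):P a3@(2,2):R a4@(1,4):R a5@(1,2):P a6@(1,5):R a7@(0,5):P
t=8: a0@(1,4):P a1@(1,5):P a2@(2,1):P a3@(3,2):R a4@(2,4):R a5@(2,2):P a6@(2,5):R a7@(1,5):P

(1, 4)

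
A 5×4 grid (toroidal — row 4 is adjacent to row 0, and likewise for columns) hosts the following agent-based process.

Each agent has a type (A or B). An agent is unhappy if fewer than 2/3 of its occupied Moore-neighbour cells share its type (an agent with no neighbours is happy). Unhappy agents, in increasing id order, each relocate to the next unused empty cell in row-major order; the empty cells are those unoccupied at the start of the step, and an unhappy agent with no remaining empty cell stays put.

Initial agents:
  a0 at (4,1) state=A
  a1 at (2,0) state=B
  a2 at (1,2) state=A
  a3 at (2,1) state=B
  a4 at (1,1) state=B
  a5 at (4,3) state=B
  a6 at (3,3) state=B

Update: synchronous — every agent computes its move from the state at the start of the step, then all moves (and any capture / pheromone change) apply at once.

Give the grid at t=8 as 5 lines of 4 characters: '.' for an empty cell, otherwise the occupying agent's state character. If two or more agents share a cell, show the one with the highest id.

.AA.
.BB.
BB..
...B
....

t=1: a0@(4,1):A a1@(2,0):B a2@(0,0):A a3@(2,1):B a4@(1,1):B a5@(4,3):B a6@(3,3):B
t=2: a0@(4,1):A a1@(2,0):B a2@(0,1):A a3@(2,1):B a4@(1,1):B a5@(0,2):B a6@(3,3):B
t=3: a0@(0,0):A a1@(2,0):B a2@(0,3):A a3@(2,1):B a4@(1,1):B a5@(1,0):B a6@(3,3):B
t=4: a0@(0,1):A a1@(2,0):B a2@(0,2):A a3@(2,1):B a4@(1,1):B a5@(1,2):B a6@(3,3):B
t=5: a0@(0,0):A a1@(2,0):B a2@(0,3):A a3@(2,1):B a4@(1,0):B a5@(1,3):B a6@(3,3):B
t=6: a0@(0,1):A a1@(2,0):B a2@(0,2):A a3@(2,1):B a4@(1,1):B a5@(1,2):B a6@(3,3):B
t=7: a0@(0,0):A a1@(2,0):B a2@(0,3):A a3@(2,1):B a4@(1,0):B a5@(1,3):B a6@(3,3):B
t=8: a0@(0,1):A a1@(2,0):B a2@(0,2):A a3@(2,1):B a4@(1,1):B a5@(1,2):B a6@(3,3):B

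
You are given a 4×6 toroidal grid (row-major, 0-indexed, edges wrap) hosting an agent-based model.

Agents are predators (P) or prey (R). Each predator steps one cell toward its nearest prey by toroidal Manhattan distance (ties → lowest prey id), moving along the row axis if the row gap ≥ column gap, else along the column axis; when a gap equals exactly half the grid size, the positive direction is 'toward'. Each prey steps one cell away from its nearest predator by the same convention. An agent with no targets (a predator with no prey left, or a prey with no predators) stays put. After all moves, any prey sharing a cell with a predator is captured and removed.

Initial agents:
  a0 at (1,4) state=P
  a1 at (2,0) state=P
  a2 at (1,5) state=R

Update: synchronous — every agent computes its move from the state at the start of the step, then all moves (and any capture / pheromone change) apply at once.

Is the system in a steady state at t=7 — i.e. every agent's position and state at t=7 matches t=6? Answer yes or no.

t=1: a0@(1,5):P a1@(1,0):P
t=2: (unchanged — steady state)

yes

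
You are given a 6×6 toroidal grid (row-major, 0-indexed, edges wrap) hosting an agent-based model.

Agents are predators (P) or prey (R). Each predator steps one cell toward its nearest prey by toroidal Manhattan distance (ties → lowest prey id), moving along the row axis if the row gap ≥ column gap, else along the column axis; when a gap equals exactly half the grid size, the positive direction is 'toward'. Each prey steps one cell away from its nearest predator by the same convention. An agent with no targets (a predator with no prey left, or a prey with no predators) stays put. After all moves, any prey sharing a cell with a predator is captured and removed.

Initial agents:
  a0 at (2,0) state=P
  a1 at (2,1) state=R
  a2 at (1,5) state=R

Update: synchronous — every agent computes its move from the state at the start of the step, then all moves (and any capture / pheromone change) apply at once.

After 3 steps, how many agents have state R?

t=1: a0@(2,1):P a1@(2,2):R a2@(0,5):R
t=2: a0@(2,2):P a1@(2,3):R a2@(5,5):R
t=3: a0@(2,3):P a1@(2,4):R a2@(4,5):R

2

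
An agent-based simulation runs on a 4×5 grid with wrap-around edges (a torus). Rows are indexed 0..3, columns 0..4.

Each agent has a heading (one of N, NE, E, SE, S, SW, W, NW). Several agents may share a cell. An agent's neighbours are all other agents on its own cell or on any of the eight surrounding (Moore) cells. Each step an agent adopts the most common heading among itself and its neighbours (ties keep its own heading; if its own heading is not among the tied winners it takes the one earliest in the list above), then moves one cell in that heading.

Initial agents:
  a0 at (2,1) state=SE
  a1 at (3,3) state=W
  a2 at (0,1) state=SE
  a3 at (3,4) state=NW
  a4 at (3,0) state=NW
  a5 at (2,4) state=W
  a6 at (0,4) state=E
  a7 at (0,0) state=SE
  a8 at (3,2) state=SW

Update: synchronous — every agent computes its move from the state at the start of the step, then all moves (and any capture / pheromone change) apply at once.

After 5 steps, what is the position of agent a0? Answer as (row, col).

t=1: a0@(3,2):SE a1@(3,2):W a2@(1,2):SE a3@(2,3):NW a4@(0,1):SE a5@(2,3):W a6@(3,3):NW a7@(1,1):SE a8@(0,3):SE
t=2: a0@(0,3):SE a1@(0,3):SE a2@(2,3):SE a3@(1,2):NW a4@(1,2):SE a5@(2,2):W a6@(2,2):NW a7@(2,2):SE a8@(1,4):SE
t=3: a0@(1,4):SE a1@(1,4):SE a2@(3,4):SE a3@(2,3):SE a4@(2,3):SE a5@(3,3):SE a6@(3,3):SE a7@(3,3):SE a8@(2,0):SE
t=4: a0@(2,0):SE a1@(2,0):SE a2@(0,0):SE a3@(3,4):SE a4@(3,4):SE a5@(0,4):SE a6@(0,4):SE a7@(0,4):SE a8@(3,1):SE
t=5: a0@(3,1):SE a1@(3,1):SE a2@(1,1):SE a3@(0,0):SE a4@(0,0):SE a5@(1,0):SE a6@(1,0):SE a7@(1,0):SE a8@(0,2):SE

(3, 1)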